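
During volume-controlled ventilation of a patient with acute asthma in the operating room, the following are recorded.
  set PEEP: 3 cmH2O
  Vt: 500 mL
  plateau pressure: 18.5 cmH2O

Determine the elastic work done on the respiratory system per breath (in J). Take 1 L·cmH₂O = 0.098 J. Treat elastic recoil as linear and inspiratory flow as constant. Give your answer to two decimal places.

Elastic work ≈ ½ × (Pplat − PEEP) × Vt = 0.5 × (18.5 − 3) × 0.500 L = 0.5 × 15.5 × 0.500 = 3.875 L·cmH2O.
× 0.098 J/(L·cmH2O) → 0.3798 J.

0.38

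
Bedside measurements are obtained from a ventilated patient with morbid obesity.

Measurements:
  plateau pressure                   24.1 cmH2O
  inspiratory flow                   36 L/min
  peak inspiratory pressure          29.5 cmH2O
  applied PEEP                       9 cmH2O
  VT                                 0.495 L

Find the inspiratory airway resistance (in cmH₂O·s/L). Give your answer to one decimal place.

Flow: 36 L/min ÷ 60 = 0.6 L/s.
Raw = (PIP − Pplat) / flow = (29.5 − 24.1) / 0.6 = 5.4 / 0.6 = 9.0 cmH2O·s/L.

9.0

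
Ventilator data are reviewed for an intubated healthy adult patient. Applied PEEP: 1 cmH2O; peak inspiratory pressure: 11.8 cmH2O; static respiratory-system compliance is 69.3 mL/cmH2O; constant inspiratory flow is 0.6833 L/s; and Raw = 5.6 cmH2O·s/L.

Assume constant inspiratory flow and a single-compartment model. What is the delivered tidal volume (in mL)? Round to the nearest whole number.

Equation of motion (constant flow): PIP = Vt/C + R·V̇ + PEEP.
Vt/C = PIP − R·V̇ − PEEP = 11.8 − 3.826 − 1 = 6.974 cmH2O.
Vt = C × 6.974 = 69.3 × 6.974 = 483.3 mL.

483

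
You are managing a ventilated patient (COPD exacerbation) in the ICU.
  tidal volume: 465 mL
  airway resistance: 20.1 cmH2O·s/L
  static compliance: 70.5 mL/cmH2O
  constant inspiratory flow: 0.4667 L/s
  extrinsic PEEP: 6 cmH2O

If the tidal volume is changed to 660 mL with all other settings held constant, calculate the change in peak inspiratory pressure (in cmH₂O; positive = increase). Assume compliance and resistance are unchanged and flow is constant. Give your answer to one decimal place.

PIP = Vt/C + R·V̇ + PEEP (constant-flow equation of motion).
Only the elastic term changes: ΔPIP = ΔVt / C = (660 − 465) / 70.5 = 2.766 cmH2O.

2.8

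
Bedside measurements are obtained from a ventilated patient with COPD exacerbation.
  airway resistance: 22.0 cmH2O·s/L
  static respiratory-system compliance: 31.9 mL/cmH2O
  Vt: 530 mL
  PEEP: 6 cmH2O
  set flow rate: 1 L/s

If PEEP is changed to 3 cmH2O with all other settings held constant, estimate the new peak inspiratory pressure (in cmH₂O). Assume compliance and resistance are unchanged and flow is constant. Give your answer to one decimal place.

PIP = Vt/C + R·V̇ + PEEP (constant-flow equation of motion).
Only the baseline term changes: ΔPIP = ΔPEEP = 3 − 6 = -3.0 cmH2O.
Original PIP = 530/31.9 + 22.0×1 + 6 = 44.614 cmH2O; new PIP = 44.614 + (-3.0) = 41.614 cmH2O.

41.6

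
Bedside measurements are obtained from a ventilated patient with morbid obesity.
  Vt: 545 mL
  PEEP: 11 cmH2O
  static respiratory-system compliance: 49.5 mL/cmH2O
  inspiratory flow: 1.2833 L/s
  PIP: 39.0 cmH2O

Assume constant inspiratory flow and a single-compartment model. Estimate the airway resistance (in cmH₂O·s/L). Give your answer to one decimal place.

13.2

Equation of motion (constant flow): PIP = Vt/C + R·V̇ + PEEP.
R·V̇ = PIP − Vt/C − PEEP = 39.0 − 545/49.5 − 11 = 39.0 − 11.01 − 11 = 16.99 cmH2O.
R = 16.99 / 1.2833 = 13.239 cmH2O·s/L.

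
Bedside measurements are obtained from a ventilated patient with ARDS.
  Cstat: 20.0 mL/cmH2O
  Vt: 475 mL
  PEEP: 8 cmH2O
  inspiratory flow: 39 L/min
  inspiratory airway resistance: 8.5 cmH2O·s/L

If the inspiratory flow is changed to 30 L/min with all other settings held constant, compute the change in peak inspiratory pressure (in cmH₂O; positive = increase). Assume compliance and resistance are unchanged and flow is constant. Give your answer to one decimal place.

-1.3

Flow: 39 L/min ÷ 60 = 0.65 L/s.
New flow: 30 L/min ÷ 60 = 0.5 L/s.
PIP = Vt/C + R·V̇ + PEEP (constant-flow equation of motion).
Only the resistive term changes: ΔPIP = R × ΔV̇ = 8.5 × (0.5 − 0.65) = 8.5 × -0.15 = -1.275 cmH2O.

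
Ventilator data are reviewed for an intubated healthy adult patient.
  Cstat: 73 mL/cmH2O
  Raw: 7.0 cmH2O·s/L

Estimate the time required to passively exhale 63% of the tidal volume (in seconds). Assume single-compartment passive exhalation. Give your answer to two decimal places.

τ = R × C = 7.0 × 73 mL/cmH2O = 7.0 × 0.073 L/cmH2O = 0.511 s.
Exhaled fraction f = 1 − e^(−t/τ) → t = −τ·ln(1 − f) = −0.511·ln(0.37) = 0.5081 s.

0.51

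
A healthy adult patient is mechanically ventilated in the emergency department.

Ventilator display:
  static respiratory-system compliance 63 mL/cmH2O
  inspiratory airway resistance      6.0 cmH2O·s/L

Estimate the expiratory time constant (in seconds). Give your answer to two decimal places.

0.38

τ = R × C = 6.0 × 63 mL/cmH2O = 6.0 × 0.063 L/cmH2O = 0.378 s.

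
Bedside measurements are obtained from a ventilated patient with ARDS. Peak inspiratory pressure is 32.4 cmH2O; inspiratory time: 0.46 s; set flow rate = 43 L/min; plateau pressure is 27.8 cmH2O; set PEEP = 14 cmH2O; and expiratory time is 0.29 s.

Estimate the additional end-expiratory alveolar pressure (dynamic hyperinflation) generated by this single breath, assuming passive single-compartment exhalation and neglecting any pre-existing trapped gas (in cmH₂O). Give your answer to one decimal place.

2.1

Flow: 43 L/min ÷ 60 = 0.7167 L/s.
Vt = flow × Ti = 0.7167 L/s × 0.46 s × 1000 mL/L = 329.68 mL.
R = (PIP − Pplat)/V̇ = (32.4 − 27.8) / 0.7167 = 4.6/0.7167 = 6.418 cmH2O·s/L.
C = Vt/(Pplat − PEEP) = 329.68 / (27.8 − 14) = 329.68/13.8 = 23.89 mL/cmH2O.
τ = R × C = 6.418 × 0.02389 L/cmH2O = 0.1533 s.
Fraction remaining = e^(−Te/τ) = e^(−0.29/0.1533) = 0.1508; trapped volume = 329.68 × 0.1508 = 49.716 mL.
Additional alveolar pressure from trapping ≈ V_trapped / C = 49.716 / 23.89 = 2.081 cmH2O.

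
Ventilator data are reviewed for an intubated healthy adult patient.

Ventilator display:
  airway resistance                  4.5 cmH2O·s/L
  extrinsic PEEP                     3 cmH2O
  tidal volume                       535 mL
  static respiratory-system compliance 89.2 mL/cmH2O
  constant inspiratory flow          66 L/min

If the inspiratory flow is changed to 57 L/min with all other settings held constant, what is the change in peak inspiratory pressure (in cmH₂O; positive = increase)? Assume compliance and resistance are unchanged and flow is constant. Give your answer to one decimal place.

Flow: 66 L/min ÷ 60 = 1.1 L/s.
New flow: 57 L/min ÷ 60 = 0.95 L/s.
PIP = Vt/C + R·V̇ + PEEP (constant-flow equation of motion).
Only the resistive term changes: ΔPIP = R × ΔV̇ = 4.5 × (0.95 − 1.1) = 4.5 × -0.15 = -0.675 cmH2O.

-0.7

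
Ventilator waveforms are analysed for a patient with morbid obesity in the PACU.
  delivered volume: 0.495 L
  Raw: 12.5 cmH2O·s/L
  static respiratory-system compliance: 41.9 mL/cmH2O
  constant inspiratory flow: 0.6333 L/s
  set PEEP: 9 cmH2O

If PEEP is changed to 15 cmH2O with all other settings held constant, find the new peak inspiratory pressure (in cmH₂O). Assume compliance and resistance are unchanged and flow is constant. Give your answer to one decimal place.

34.7

PIP = Vt/C + R·V̇ + PEEP (constant-flow equation of motion).
Only the baseline term changes: ΔPIP = ΔPEEP = 15 − 9 = 6.0 cmH2O.
Original PIP = 495/41.9 + 12.5×0.6333 + 9 = 28.73 cmH2O; new PIP = 28.73 + (6.0) = 34.73 cmH2O.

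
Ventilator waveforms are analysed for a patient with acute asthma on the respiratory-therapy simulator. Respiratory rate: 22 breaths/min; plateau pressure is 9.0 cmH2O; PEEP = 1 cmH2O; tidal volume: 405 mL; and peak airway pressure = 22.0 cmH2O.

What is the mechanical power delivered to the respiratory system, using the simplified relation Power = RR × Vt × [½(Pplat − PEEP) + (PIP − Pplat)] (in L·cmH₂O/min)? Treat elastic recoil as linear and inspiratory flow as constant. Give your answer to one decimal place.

Per-breath work = Vt × [½(Pplat−PEEP) + (PIP−Pplat)] = 0.405 × [0.5×8.0 + 13.0] = 0.405 × 17.0 = 6.885 L·cmH2O.
Power = 22 × 6.885 = 151.47 L·cmH2O/min.

151.5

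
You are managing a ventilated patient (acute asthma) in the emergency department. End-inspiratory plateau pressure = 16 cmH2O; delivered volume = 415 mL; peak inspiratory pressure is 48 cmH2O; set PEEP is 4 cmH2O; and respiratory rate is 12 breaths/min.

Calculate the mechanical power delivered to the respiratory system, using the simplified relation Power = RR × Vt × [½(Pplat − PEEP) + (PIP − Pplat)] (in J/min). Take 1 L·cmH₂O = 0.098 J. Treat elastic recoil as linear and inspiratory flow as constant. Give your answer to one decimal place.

Per-breath work = Vt × [½(Pplat−PEEP) + (PIP−Pplat)] = 0.415 × [0.5×12.0 + 32.0] = 0.415 × 38.0 = 15.77 L·cmH2O.
Power = 12 × 15.77 = 189.24 L·cmH2O/min.
× 0.098 J/(L·cmH2O) → 18.546 J/min.

18.5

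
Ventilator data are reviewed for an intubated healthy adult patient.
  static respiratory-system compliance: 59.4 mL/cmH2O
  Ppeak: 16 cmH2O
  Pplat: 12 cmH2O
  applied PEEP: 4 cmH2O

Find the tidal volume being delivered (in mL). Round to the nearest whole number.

475

Vt = Cstat × (Pplat − PEEP) = 59.4 × (12 − 4) = 59.4 × 8.0 = 475.2 mL.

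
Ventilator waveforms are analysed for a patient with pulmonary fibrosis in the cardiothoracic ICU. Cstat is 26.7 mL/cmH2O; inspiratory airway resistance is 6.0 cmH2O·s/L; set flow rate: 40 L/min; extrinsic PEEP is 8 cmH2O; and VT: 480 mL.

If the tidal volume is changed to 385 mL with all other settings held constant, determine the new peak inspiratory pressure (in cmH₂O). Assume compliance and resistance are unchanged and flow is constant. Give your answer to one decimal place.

Flow: 40 L/min ÷ 60 = 0.6667 L/s.
PIP = Vt/C + R·V̇ + PEEP (constant-flow equation of motion).
Only the elastic term changes: ΔPIP = ΔVt / C = (385 − 480) / 26.7 = -3.558 cmH2O.
Original PIP = 480/26.7 + 6.0×0.6667 + 8 = 29.978 cmH2O; new PIP = 29.978 + (-3.558) = 26.42 cmH2O.

26.4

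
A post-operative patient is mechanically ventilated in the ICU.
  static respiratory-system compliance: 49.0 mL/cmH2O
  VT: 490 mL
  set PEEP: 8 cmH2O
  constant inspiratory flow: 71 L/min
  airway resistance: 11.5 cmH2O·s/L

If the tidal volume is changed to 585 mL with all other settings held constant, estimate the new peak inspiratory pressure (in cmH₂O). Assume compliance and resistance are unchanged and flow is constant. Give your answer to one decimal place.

Flow: 71 L/min ÷ 60 = 1.1833 L/s.
PIP = Vt/C + R·V̇ + PEEP (constant-flow equation of motion).
Only the elastic term changes: ΔPIP = ΔVt / C = (585 − 490) / 49.0 = 1.939 cmH2O.
Original PIP = 490/49.0 + 11.5×1.1833 + 8 = 31.608 cmH2O; new PIP = 31.608 + (1.939) = 33.547 cmH2O.

33.5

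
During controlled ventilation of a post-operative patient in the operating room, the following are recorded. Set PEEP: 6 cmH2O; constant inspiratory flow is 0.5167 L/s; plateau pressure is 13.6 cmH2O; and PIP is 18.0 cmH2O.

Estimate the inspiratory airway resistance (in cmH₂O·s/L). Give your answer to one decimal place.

8.5

Raw = (PIP − Pplat) / flow = (18.0 − 13.6) / 0.5167 = 4.4 / 0.5167 = 8.516 cmH2O·s/L.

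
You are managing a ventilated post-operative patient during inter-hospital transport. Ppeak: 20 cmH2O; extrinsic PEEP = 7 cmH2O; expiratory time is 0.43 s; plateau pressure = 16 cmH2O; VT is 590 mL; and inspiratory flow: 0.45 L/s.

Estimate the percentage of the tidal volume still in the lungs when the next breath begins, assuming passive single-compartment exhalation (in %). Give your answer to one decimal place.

R = (PIP − Pplat)/V̇ = (20 − 16) / 0.45 = 4.0/0.45 = 8.889 cmH2O·s/L.
C = Vt/(Pplat − PEEP) = 590.0 / (16 − 7) = 590.0/9.0 = 65.556 mL/cmH2O.
τ = R × C = 8.889 × 0.06556 L/cmH2O = 0.5828 s.
Fraction remaining at end-expiration = e^(−Te/τ) = e^(−0.43/0.5828) = 0.4782 → 47.82%.

47.8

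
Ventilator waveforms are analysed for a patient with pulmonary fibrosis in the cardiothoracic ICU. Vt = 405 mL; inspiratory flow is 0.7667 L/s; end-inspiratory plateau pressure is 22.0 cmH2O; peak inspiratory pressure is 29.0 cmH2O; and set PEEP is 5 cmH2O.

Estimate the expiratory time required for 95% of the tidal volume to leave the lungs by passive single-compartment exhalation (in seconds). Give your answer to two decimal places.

0.65

R = (PIP − Pplat)/V̇ = (29.0 − 22.0) / 0.7667 = 7.0/0.7667 = 9.13 cmH2O·s/L.
C = Vt/(Pplat − PEEP) = 405.0 / (22.0 − 5) = 405.0/17.0 = 23.824 mL/cmH2O.
τ = R × C = 9.13 × 0.02382 L/cmH2O = 0.2175 s.
t = −τ·ln(1 − 0.95) = −0.2175·ln(0.05) = 0.6516 s.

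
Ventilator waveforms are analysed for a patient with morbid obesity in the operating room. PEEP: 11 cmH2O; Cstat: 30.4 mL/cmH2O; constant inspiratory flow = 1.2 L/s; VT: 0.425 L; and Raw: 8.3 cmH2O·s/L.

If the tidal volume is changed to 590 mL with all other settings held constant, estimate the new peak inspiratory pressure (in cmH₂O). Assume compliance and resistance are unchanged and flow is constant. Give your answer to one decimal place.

40.4

PIP = Vt/C + R·V̇ + PEEP (constant-flow equation of motion).
Only the elastic term changes: ΔPIP = ΔVt / C = (590 − 425) / 30.4 = 5.428 cmH2O.
Original PIP = 425/30.4 + 8.3×1.2 + 11 = 34.94 cmH2O; new PIP = 34.94 + (5.428) = 40.368 cmH2O.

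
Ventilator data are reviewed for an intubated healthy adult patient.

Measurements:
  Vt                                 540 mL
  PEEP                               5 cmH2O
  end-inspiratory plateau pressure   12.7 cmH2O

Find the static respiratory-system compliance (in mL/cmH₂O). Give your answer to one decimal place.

Cstat = Vt / (Pplat − PEEP) = 540 / (12.7 − 5) = 540 / 7.7 = 70.13 mL/cmH2O.

70.1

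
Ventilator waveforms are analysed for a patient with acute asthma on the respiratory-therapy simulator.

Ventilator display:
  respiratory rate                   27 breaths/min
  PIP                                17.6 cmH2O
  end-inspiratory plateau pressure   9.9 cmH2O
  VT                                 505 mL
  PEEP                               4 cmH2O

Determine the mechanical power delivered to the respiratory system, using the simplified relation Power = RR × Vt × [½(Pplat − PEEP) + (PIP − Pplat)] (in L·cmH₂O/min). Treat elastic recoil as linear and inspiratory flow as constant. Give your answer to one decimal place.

145.2

Per-breath work = Vt × [½(Pplat−PEEP) + (PIP−Pplat)] = 0.505 × [0.5×5.9 + 7.7] = 0.505 × 10.65 = 5.378 L·cmH2O.
Power = 27 × 5.378 = 145.21 L·cmH2O/min.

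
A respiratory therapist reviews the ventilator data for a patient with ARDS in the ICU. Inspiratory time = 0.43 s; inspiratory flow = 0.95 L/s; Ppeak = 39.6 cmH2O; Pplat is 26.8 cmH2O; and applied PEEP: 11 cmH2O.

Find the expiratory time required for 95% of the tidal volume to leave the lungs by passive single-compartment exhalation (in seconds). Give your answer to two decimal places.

Vt = flow × Ti = 0.95 L/s × 0.43 s × 1000 mL/L = 408.5 mL.
R = (PIP − Pplat)/V̇ = (39.6 − 26.8) / 0.95 = 12.8/0.95 = 13.474 cmH2O·s/L.
C = Vt/(Pplat − PEEP) = 408.5 / (26.8 − 11) = 408.5/15.8 = 25.854 mL/cmH2O.
τ = R × C = 13.474 × 0.02585 L/cmH2O = 0.3483 s.
t = −τ·ln(1 − 0.95) = −0.3483·ln(0.05) = 1.043 s.

1.04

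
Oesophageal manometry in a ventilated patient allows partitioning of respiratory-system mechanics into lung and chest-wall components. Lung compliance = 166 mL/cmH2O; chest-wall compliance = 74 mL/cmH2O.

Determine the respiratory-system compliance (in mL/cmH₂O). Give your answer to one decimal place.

Lung and chest wall are elastances in series: 1/Crs = 1/CL + 1/Ccw.
1/Crs = 1/166 + 1/74 = 0.01954.
Crs = 51.177 mL/cmH2O.

51.2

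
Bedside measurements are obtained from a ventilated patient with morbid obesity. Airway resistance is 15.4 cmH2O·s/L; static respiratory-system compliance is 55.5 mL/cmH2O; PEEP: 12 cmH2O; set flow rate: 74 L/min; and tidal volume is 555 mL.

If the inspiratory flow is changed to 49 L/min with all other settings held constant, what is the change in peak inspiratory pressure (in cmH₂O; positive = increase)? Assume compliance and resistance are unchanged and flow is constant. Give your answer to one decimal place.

Flow: 74 L/min ÷ 60 = 1.2333 L/s.
New flow: 49 L/min ÷ 60 = 0.8167 L/s.
PIP = Vt/C + R·V̇ + PEEP (constant-flow equation of motion).
Only the resistive term changes: ΔPIP = R × ΔV̇ = 15.4 × (0.8167 − 1.2333) = 15.4 × -0.4166 = -6.416 cmH2O.

-6.4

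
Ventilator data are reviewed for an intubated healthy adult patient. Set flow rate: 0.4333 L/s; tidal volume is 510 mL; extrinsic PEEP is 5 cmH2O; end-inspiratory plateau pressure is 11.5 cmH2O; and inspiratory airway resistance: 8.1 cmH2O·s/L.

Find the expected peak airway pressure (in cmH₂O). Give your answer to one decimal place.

15.0

PIP = Pplat + Raw × flow = 11.5 + 8.1 × 0.4333 = 11.5 + 3.51 = 15.01 cmH2O.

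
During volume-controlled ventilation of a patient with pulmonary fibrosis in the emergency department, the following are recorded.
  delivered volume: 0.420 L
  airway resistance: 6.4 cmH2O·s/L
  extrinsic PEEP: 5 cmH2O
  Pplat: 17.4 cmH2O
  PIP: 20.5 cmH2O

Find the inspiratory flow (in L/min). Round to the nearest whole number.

29

flow = (PIP − Pplat) / Raw = (20.5 − 17.4) / 6.4 = 0.4844 L/s × 60 = 29.064 L/min.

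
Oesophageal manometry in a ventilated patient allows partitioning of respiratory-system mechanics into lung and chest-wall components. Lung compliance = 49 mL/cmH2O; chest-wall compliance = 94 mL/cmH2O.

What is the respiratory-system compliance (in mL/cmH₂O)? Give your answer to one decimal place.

32.2

Lung and chest wall are elastances in series: 1/Crs = 1/CL + 1/Ccw.
1/Crs = 1/49 + 1/94 = 0.03105.
Crs = 32.206 mL/cmH2O.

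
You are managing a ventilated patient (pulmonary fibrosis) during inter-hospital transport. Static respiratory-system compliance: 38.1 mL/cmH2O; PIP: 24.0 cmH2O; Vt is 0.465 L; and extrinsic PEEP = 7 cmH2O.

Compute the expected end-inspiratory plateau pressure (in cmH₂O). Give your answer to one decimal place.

Pplat = PEEP + Vt / Cstat = 7 + 465 / 38.1 = 7 + 12.205 = 19.205 cmH2O.

19.2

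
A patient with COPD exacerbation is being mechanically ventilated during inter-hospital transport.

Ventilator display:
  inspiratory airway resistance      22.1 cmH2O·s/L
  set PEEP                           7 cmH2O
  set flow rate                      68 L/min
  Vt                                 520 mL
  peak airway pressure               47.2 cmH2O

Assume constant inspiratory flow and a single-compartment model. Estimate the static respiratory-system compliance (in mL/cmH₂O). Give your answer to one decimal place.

Flow: 68 L/min ÷ 60 = 1.1333 L/s.
Equation of motion (constant flow): PIP = Vt/C + R·V̇ + PEEP.
Vt/C = PIP − R·V̇ − PEEP = 47.2 − 22.1×1.1333 − 7 = 47.2 − 25.046 − 7 = 15.154 cmH2O.
C = Vt / 15.154 = 520 / 15.154 = 34.314 mL/cmH2O.

34.3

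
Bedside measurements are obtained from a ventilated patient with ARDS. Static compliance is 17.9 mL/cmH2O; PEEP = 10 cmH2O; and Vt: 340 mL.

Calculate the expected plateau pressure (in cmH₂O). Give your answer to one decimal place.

29.0

Pplat = PEEP + Vt / Cstat = 10 + 340 / 17.9 = 10 + 18.994 = 28.994 cmH2O.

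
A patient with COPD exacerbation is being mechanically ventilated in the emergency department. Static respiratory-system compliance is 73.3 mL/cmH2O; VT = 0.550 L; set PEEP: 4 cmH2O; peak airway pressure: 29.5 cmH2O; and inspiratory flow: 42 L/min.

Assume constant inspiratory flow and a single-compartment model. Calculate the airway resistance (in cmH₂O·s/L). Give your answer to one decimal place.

25.7

Flow: 42 L/min ÷ 60 = 0.7 L/s.
Equation of motion (constant flow): PIP = Vt/C + R·V̇ + PEEP.
R·V̇ = PIP − Vt/C − PEEP = 29.5 − 550/73.3 − 4 = 29.5 − 7.503 − 4 = 17.997 cmH2O.
R = 17.997 / 0.7 = 25.71 cmH2O·s/L.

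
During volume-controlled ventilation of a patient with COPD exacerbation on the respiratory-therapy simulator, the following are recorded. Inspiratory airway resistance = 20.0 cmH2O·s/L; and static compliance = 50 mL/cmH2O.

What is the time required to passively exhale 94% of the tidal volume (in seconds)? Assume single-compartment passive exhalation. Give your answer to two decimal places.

2.81

τ = R × C = 20.0 × 50 mL/cmH2O = 20.0 × 0.050 L/cmH2O = 1.0 s.
Exhaled fraction f = 1 − e^(−t/τ) → t = −τ·ln(1 − f) = −1.0·ln(0.06) = 2.813 s.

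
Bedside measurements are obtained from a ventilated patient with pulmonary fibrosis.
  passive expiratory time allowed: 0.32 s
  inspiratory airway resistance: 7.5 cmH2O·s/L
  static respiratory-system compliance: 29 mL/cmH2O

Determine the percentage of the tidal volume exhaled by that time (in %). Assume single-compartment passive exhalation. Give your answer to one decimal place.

77.0

τ = R × C = 7.5 × 29 mL/cmH2O = 7.5 × 0.029 L/cmH2O = 0.2175 s.
Passive exhalation: V(t)/V₀ = e^(−t/τ) = e^(−0.32/0.2175) = 0.2296.
Fraction exhaled = 1 − 0.2296 = 0.7704 → 77.04%.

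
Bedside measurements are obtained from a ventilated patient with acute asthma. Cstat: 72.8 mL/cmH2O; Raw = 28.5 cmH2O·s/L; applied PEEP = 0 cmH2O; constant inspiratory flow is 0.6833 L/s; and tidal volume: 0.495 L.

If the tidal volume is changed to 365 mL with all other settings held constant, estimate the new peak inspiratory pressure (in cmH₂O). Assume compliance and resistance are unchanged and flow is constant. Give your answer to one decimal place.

24.5

PIP = Vt/C + R·V̇ + PEEP (constant-flow equation of motion).
Only the elastic term changes: ΔPIP = ΔVt / C = (365 − 495) / 72.8 = -1.786 cmH2O.
Original PIP = 495/72.8 + 28.5×0.6833 + 0 = 26.274 cmH2O; new PIP = 26.274 + (-1.786) = 24.488 cmH2O.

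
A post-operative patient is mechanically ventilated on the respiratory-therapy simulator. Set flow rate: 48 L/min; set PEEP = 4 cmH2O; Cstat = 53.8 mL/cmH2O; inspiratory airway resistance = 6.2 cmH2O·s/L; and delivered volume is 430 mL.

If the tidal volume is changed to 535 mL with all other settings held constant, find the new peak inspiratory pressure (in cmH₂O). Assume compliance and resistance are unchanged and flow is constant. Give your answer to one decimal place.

18.9

Flow: 48 L/min ÷ 60 = 0.8 L/s.
PIP = Vt/C + R·V̇ + PEEP (constant-flow equation of motion).
Only the elastic term changes: ΔPIP = ΔVt / C = (535 − 430) / 53.8 = 1.952 cmH2O.
Original PIP = 430/53.8 + 6.2×0.8 + 4 = 16.953 cmH2O; new PIP = 16.953 + (1.952) = 18.905 cmH2O.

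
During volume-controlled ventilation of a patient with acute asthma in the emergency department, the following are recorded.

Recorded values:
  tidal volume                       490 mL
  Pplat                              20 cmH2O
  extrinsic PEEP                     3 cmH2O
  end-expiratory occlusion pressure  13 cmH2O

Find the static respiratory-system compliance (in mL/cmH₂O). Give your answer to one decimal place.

End-expiratory occlusion gives total PEEP = 13 cmH2O (intrinsic PEEP = 13 − 3 = 10). Use total PEEP for the elastic gradient.
Cstat = Vt / (Pplat − PEEPtotal) = 490 / (20 − 13) = 490 / 7.0 = 70.0 mL/cmH2O.

70.0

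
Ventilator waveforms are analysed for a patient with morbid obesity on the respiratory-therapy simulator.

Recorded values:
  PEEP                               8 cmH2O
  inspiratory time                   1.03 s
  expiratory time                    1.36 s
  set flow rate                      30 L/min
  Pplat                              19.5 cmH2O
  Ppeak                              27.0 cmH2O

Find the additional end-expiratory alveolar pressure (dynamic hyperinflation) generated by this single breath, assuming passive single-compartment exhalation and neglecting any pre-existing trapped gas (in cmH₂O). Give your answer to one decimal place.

Flow: 30 L/min ÷ 60 = 0.5 L/s.
Vt = flow × Ti = 0.5 L/s × 1.03 s × 1000 mL/L = 515.0 mL.
R = (PIP − Pplat)/V̇ = (27.0 − 19.5) / 0.5 = 7.5/0.5 = 15.0 cmH2O·s/L.
C = Vt/(Pplat − PEEP) = 515.0 / (19.5 − 8) = 515.0/11.5 = 44.783 mL/cmH2O.
τ = R × C = 15.0 × 0.04478 L/cmH2O = 0.6717 s.
Fraction remaining = e^(−Te/τ) = e^(−1.36/0.6717) = 0.132; trapped volume = 515.0 × 0.132 = 67.98 mL.
Additional alveolar pressure from trapping ≈ V_trapped / C = 67.98 / 44.783 = 1.518 cmH2O.

1.5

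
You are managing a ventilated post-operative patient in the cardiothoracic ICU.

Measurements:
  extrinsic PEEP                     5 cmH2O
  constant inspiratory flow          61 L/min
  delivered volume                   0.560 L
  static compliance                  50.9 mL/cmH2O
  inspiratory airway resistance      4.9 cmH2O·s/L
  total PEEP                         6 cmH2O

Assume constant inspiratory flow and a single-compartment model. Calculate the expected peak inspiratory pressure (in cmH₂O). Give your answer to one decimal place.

22.0

Flow: 61 L/min ÷ 60 = 1.0167 L/s.
Total PEEP = 6 cmH2O (set 5 + intrinsic 1); this is the baseline alveolar pressure.
Equation of motion (constant flow): PIP = Vt/C + R·V̇ + PEEP.
PIP = 560/50.9 + 4.9×1.0167 + 6 = 11.002 + 4.982 + 6 = 21.984 cmH2O.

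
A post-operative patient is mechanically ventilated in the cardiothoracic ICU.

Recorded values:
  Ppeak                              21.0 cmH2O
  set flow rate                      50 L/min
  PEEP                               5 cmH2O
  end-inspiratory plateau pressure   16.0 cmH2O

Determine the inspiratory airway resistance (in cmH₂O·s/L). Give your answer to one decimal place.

6.0

Flow: 50 L/min ÷ 60 = 0.8333 L/s.
Raw = (PIP − Pplat) / flow = (21.0 − 16.0) / 0.8333 = 5.0 / 0.8333 = 6.0 cmH2O·s/L.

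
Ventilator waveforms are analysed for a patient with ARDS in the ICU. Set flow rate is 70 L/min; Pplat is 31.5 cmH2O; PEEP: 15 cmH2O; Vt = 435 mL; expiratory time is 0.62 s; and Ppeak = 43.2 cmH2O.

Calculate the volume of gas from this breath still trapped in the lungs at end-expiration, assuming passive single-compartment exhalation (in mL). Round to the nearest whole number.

42

Flow: 70 L/min ÷ 60 = 1.1667 L/s.
R = (PIP − Pplat)/V̇ = (43.2 − 31.5) / 1.1667 = 11.7/1.1667 = 10.028 cmH2O·s/L.
C = Vt/(Pplat − PEEP) = 435.0 / (31.5 − 15) = 435.0/16.5 = 26.364 mL/cmH2O.
τ = R × C = 10.028 × 0.02636 L/cmH2O = 0.2643 s.
Fraction remaining = e^(−Te/τ) = e^(−0.62/0.2643) = 0.09577.
Trapped volume = 435.0 × 0.09577 = 41.66 mL.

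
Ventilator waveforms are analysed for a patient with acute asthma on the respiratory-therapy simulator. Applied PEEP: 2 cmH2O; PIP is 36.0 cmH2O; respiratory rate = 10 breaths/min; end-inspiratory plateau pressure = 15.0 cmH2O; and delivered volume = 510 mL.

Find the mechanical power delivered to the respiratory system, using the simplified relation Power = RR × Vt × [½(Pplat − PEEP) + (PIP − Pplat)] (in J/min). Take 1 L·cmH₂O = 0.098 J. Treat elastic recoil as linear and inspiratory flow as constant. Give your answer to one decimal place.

13.7

Per-breath work = Vt × [½(Pplat−PEEP) + (PIP−Pplat)] = 0.510 × [0.5×13.0 + 21.0] = 0.510 × 27.5 = 14.025 L·cmH2O.
Power = 10 × 14.025 = 140.25 L·cmH2O/min.
× 0.098 J/(L·cmH2O) → 13.745 J/min.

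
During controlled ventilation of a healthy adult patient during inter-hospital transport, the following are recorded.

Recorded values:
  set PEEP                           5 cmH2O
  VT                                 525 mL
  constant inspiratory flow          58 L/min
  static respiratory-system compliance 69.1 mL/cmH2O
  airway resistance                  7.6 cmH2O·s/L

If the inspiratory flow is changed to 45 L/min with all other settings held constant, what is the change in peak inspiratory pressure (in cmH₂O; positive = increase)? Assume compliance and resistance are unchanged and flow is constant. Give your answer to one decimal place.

Flow: 58 L/min ÷ 60 = 0.9667 L/s.
New flow: 45 L/min ÷ 60 = 0.75 L/s.
PIP = Vt/C + R·V̇ + PEEP (constant-flow equation of motion).
Only the resistive term changes: ΔPIP = R × ΔV̇ = 7.6 × (0.75 − 0.9667) = 7.6 × -0.2167 = -1.647 cmH2O.

-1.6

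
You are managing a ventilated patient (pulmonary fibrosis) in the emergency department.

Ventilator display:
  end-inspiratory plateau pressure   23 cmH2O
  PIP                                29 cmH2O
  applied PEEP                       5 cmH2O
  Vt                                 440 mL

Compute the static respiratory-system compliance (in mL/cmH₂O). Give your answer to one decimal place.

24.4

Cstat = Vt / (Pplat − PEEP) = 440 / (23 − 5) = 440 / 18.0 = 24.444 mL/cmH2O.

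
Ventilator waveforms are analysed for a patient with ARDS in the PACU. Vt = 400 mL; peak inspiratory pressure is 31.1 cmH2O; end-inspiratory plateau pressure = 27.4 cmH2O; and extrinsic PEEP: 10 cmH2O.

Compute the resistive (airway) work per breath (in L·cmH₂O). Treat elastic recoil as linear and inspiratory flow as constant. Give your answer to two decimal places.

With constant inspiratory flow the resistive pressure is constant at PIP − Pplat = 31.1 − 27.4 = 3.7 cmH2O, so resistive work = 3.7 × 0.400 = 1.48 L·cmH2O.

1.48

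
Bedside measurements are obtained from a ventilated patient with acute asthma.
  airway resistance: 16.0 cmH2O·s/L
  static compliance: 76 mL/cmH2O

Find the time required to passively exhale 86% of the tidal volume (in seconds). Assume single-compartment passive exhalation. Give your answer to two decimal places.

2.39

τ = R × C = 16.0 × 76 mL/cmH2O = 16.0 × 0.076 L/cmH2O = 1.216 s.
Exhaled fraction f = 1 − e^(−t/τ) → t = −τ·ln(1 − f) = −1.216·ln(0.14) = 2.391 s.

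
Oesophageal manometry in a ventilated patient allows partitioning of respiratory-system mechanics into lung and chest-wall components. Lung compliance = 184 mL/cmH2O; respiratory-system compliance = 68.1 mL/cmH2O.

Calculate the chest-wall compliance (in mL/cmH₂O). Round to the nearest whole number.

1/Ccw = 1/Crs − 1/CL.
1/Ccw = 1/68.1 − 1/184 = 0.00925.
Ccw = 108.11 mL/cmH2O.

108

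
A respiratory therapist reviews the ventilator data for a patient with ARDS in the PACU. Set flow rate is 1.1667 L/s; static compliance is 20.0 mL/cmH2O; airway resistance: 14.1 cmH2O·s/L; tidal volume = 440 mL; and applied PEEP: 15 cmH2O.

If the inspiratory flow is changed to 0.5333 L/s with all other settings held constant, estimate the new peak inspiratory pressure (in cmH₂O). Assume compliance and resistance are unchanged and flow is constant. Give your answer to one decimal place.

PIP = Vt/C + R·V̇ + PEEP (constant-flow equation of motion).
Only the resistive term changes: ΔPIP = R × ΔV̇ = 14.1 × (0.5333 − 1.1667) = 14.1 × -0.6334 = -8.931 cmH2O.
Original PIP = 440/20.0 + 14.1×1.1667 + 15 = 53.45 cmH2O; new PIP = 53.45 + (-8.931) = 44.519 cmH2O.

44.5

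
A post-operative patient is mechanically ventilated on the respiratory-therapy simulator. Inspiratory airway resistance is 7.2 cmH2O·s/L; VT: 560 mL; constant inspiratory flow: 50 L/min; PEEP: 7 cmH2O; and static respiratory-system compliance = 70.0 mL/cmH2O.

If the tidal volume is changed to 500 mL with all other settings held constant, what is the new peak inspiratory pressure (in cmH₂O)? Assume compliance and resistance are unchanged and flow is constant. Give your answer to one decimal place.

Flow: 50 L/min ÷ 60 = 0.8333 L/s.
PIP = Vt/C + R·V̇ + PEEP (constant-flow equation of motion).
Only the elastic term changes: ΔPIP = ΔVt / C = (500 − 560) / 70.0 = -0.8571 cmH2O.
Original PIP = 560/70.0 + 7.2×0.8333 + 7 = 21.0 cmH2O; new PIP = 21.0 + (-0.8571) = 20.143 cmH2O.

20.1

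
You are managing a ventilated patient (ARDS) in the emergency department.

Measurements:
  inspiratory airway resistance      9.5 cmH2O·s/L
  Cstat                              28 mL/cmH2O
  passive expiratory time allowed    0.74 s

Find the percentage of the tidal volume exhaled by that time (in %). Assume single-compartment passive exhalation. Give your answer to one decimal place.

τ = R × C = 9.5 × 28 mL/cmH2O = 9.5 × 0.028 L/cmH2O = 0.266 s.
Passive exhalation: V(t)/V₀ = e^(−t/τ) = e^(−0.74/0.266) = 0.06192.
Fraction exhaled = 1 − 0.06192 = 0.9381 → 93.81%.

93.8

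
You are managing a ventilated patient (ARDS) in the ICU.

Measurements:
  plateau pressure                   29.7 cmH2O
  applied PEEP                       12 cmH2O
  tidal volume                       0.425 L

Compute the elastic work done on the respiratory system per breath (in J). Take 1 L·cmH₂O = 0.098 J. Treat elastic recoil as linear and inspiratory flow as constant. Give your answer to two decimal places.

0.37

Elastic work ≈ ½ × (Pplat − PEEP) × Vt = 0.5 × (29.7 − 12) × 0.425 L = 0.5 × 17.7 × 0.425 = 3.761 L·cmH2O.
× 0.098 J/(L·cmH2O) → 0.3686 J.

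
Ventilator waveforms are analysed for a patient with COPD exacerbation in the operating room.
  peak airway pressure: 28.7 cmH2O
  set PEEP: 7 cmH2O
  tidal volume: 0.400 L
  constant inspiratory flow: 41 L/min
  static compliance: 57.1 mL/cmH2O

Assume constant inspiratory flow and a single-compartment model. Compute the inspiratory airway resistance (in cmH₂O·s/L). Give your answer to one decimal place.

Flow: 41 L/min ÷ 60 = 0.6833 L/s.
Equation of motion (constant flow): PIP = Vt/C + R·V̇ + PEEP.
R·V̇ = PIP − Vt/C − PEEP = 28.7 − 400/57.1 − 7 = 28.7 − 7.005 − 7 = 14.695 cmH2O.
R = 14.695 / 0.6833 = 21.506 cmH2O·s/L.

21.5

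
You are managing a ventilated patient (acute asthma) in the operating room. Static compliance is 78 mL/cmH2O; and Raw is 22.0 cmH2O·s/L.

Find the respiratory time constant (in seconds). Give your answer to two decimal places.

τ = R × C = 22.0 × 78 mL/cmH2O = 22.0 × 0.078 L/cmH2O = 1.716 s.

1.72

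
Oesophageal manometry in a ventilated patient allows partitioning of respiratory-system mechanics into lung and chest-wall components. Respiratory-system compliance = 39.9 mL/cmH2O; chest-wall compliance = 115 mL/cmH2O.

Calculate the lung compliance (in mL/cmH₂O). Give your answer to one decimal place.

61.1

1/CL = 1/Crs − 1/Ccw.
1/CL = 1/39.9 − 1/115 = 0.01637.
CL = 61.087 mL/cmH2O.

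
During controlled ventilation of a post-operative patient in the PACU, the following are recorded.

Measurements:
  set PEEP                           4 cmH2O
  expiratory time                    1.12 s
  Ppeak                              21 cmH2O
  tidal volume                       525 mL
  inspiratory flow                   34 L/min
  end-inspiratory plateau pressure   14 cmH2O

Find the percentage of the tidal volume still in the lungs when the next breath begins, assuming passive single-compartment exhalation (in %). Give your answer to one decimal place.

Flow: 34 L/min ÷ 60 = 0.5667 L/s.
R = (PIP − Pplat)/V̇ = (21 − 14) / 0.5667 = 7.0/0.5667 = 12.352 cmH2O·s/L.
C = Vt/(Pplat − PEEP) = 525.0 / (14 − 4) = 525.0/10.0 = 52.5 mL/cmH2O.
τ = R × C = 12.352 × 0.0525 L/cmH2O = 0.6485 s.
Fraction remaining at end-expiration = e^(−Te/τ) = e^(−1.12/0.6485) = 0.1778 → 17.78%.

17.8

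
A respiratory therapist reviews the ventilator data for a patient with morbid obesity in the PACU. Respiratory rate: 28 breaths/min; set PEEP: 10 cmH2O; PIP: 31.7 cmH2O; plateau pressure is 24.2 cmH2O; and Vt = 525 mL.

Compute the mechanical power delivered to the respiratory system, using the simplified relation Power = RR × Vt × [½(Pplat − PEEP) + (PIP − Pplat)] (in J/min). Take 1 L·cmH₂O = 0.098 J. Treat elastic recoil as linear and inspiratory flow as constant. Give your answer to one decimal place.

Per-breath work = Vt × [½(Pplat−PEEP) + (PIP−Pplat)] = 0.525 × [0.5×14.2 + 7.5] = 0.525 × 14.6 = 7.665 L·cmH2O.
Power = 28 × 7.665 = 214.62 L·cmH2O/min.
× 0.098 J/(L·cmH2O) → 21.033 J/min.

21.0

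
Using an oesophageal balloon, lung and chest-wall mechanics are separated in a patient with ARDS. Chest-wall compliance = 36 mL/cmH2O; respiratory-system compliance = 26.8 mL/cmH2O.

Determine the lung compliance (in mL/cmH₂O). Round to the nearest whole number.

105

1/CL = 1/Crs − 1/Ccw.
1/CL = 1/26.8 − 1/36 = 0.009536.
CL = 104.87 mL/cmH2O.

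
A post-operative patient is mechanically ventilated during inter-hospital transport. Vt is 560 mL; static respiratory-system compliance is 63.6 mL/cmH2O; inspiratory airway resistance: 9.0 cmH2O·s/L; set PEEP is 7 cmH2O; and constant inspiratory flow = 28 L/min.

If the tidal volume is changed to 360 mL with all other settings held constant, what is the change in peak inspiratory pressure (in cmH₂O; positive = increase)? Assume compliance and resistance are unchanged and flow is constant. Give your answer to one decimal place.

-3.1

PIP = Vt/C + R·V̇ + PEEP (constant-flow equation of motion).
Only the elastic term changes: ΔPIP = ΔVt / C = (360 − 560) / 63.6 = -3.145 cmH2O.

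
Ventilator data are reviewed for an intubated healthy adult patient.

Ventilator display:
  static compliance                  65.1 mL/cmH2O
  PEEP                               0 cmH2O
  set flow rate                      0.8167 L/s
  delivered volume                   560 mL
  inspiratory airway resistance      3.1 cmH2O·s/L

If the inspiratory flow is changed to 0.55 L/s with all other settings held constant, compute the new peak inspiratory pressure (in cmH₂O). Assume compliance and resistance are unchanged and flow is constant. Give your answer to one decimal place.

10.3

PIP = Vt/C + R·V̇ + PEEP (constant-flow equation of motion).
Only the resistive term changes: ΔPIP = R × ΔV̇ = 3.1 × (0.55 − 0.8167) = 3.1 × -0.2667 = -0.8268 cmH2O.
Original PIP = 560/65.1 + 3.1×0.8167 + 0 = 11.134 cmH2O; new PIP = 11.134 + (-0.8268) = 10.307 cmH2O.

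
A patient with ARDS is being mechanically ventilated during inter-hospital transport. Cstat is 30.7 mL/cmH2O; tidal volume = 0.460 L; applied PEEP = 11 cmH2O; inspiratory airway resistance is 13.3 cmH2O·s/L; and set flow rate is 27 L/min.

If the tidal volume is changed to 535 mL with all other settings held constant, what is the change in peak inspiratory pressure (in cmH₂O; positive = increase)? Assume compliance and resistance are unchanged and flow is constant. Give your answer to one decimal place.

PIP = Vt/C + R·V̇ + PEEP (constant-flow equation of motion).
Only the elastic term changes: ΔPIP = ΔVt / C = (535 − 460) / 30.7 = 2.443 cmH2O.

2.4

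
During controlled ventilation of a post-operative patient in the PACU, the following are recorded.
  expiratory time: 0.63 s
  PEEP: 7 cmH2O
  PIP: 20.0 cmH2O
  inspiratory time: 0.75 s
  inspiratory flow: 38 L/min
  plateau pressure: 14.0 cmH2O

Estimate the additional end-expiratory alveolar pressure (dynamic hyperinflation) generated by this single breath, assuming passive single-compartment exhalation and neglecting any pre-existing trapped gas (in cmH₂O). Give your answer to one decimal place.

Flow: 38 L/min ÷ 60 = 0.6333 L/s.
Vt = flow × Ti = 0.6333 L/s × 0.75 s × 1000 mL/L = 474.98 mL.
R = (PIP − Pplat)/V̇ = (20.0 − 14.0) / 0.6333 = 6.0/0.6333 = 9.474 cmH2O·s/L.
C = Vt/(Pplat − PEEP) = 474.98 / (14.0 − 7) = 474.98/7.0 = 67.854 mL/cmH2O.
τ = R × C = 9.474 × 0.06785 L/cmH2O = 0.6428 s.
Fraction remaining = e^(−Te/τ) = e^(−0.63/0.6428) = 0.3753; trapped volume = 474.98 × 0.3753 = 178.26 mL.
Additional alveolar pressure from trapping ≈ V_trapped / C = 178.26 / 67.854 = 2.627 cmH2O.

2.6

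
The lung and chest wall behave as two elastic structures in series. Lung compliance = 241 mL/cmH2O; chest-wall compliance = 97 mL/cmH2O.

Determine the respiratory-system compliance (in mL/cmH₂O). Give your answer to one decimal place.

69.2

Lung and chest wall are elastances in series: 1/Crs = 1/CL + 1/Ccw.
1/Crs = 1/241 + 1/97 = 0.01446.
Crs = 69.156 mL/cmH2O.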